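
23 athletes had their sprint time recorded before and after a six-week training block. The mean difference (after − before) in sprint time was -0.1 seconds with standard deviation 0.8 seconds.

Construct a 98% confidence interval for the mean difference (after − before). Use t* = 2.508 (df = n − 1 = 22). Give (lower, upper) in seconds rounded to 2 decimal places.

Paired design: SE = s_d/√n = 0.8/√23 = 0.1668.
t* = 2.508; margin of error = 2.508 × 0.1668 = 0.4183.
-0.1 ± 0.4183 → (-0.52, 0.32).

(-0.52, 0.32)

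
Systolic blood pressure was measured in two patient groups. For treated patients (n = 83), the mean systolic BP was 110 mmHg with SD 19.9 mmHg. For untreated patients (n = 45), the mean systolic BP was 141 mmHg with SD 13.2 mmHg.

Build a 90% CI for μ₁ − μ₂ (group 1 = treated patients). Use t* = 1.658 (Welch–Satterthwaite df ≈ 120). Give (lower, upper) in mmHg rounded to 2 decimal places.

(-35.87, -26.13)

SE₁ = s₁/√n₁ = 19.9/√83 = 2.1843; SE₂ = 13.2/√45 = 1.9677.
Independent samples, unequal variances: SE_diff = √(SE₁² + SE₂²) = √(4.77116649 + 3.87184329) = 2.9399.
t* = 1.658, so margin of error = 1.658 × 2.9399 = 4.8744.
Difference in means = 110 − 141 = -31.0000.
-31.0000 ± 4.8744 → (-35.87, -26.13).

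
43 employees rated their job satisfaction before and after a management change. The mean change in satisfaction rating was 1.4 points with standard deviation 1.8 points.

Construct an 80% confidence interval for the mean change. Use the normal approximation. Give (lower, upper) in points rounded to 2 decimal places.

Paired design: SE = s_d/√n = 1.8/√43 = 0.2745.
z* = 1.282; margin of error = 1.282 × 0.2745 = 0.3519.
1.4 ± 0.3519 → (1.05, 1.75).

(1.05, 1.75)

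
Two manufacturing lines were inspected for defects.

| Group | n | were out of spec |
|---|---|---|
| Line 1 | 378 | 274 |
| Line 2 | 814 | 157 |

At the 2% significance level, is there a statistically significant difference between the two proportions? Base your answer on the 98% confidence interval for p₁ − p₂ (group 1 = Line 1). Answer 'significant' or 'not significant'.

First, p̂₁ = 274/378 = 0.7249; p̂₂ = 157/814 = 0.1929.
The two standard errors are √(0.7249×0.2751/378) = 0.02297 and √(0.1929×0.8071/814) = 0.01383.
Because the samples are independent, SE_diff = √(0.02297² + 0.01383²) = 0.02681.
Using z* = 2.326 for 98%, ME = 2.326 × 0.02681 = 0.06236.
p̂₁ − p̂₂ = 0.5320; interval 0.5320 ± 0.06236 gives (0.46964, 0.59436).
The interval (0.46964, 0.59436) does not contain 0, so the difference is significant.

significant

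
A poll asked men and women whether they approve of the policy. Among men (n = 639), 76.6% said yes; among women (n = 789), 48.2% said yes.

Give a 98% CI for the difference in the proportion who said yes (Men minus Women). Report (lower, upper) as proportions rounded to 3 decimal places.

SE₁ = √(p̂₁(1−p̂₁)/n₁) = √(0.7660·0.2340/639) = 0.01675; SE₂ = √(0.4820·0.5180/789) = 0.01779.
Independent samples: SE of the difference = √(SE₁² + SE₂²) = √(0.0002805625 + 0.0003164841) = 0.02443.
z* for 98% confidence is 2.326, so the margin of error is 2.326 × 0.02443 = 0.05682.
Point estimate p̂₁ − p̂₂ = 0.7660 − 0.4820 = 0.2840.
0.2840 ± 0.05682 → (0.227, 0.341).

(0.227, 0.341)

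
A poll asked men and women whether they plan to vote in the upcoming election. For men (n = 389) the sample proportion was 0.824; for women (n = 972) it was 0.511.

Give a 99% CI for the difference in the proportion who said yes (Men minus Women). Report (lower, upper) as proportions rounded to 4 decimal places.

(0.2483, 0.3777)

The two standard errors are √(0.8240×0.1760/389) = 0.01931 and √(0.5110×0.4890/972) = 0.01603.
Because the samples are independent, SE_diff = √(0.01931² + 0.01603²) = 0.02510.
Using z* = 2.576 for 99%, ME = 2.576 × 0.02510 = 0.06466.
p̂₁ − p̂₂ = 0.3130; interval 0.3130 ± 0.06466 gives (0.2483, 0.3777).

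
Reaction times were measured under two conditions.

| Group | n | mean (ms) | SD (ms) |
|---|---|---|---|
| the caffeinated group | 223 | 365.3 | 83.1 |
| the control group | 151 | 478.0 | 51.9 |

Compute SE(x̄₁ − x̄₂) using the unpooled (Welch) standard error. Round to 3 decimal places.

Standard errors of each mean: 83.1/√223 = 5.5648 and 51.9/√151 = 4.2236.
SE(x̄₁ − x̄₂) = √(5.5648² + 4.2236²) = 6.9861 for independent samples with unequal variances.

6.986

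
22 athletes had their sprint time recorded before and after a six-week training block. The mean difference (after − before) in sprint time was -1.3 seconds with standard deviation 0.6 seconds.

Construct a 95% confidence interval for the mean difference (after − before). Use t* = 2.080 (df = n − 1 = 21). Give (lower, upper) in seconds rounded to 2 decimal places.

This is a matched-pairs design, so SE = s_d/√n = 0.6/√22 = 0.1279.
Margin = 2.080 × 0.1279 = 0.2660; the interval is -1.3 ± 0.2660 = (-1.57, -1.03).

(-1.57, -1.03)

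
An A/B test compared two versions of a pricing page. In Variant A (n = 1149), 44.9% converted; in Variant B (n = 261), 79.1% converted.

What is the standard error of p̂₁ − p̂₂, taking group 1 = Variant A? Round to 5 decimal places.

0.02913

SE₁ = √(p̂₁(1−p̂₁)/n₁) = √(0.4490·0.5510/1149) = 0.01467; SE₂ = √(0.7910·0.2090/261) = 0.02517.
Independent samples: SE of the difference = √(SE₁² + SE₂²) = √(0.0002152089 + 0.0006335289) = 0.02913.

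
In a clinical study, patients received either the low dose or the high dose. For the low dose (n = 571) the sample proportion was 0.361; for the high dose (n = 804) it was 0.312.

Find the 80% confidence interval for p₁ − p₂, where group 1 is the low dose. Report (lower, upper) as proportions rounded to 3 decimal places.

The two standard errors are √(0.3610×0.6390/571) = 0.02010 and √(0.3120×0.6880/804) = 0.01634.
Because the samples are independent, SE_diff = √(0.02010² + 0.01634²) = 0.02590.
Using z* = 1.282 for 80%, ME = 1.282 × 0.02590 = 0.03320.
p̂₁ − p̂₂ = 0.0490; interval 0.0490 ± 0.03320 gives (0.016, 0.082).

(0.016, 0.082)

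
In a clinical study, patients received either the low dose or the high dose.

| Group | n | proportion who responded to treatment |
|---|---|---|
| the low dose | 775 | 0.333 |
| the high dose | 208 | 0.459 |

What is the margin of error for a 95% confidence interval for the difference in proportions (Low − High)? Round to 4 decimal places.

0.0754

Each SE is √(p̂(1−p̂)/n): √(0.3330·0.6670/775) = 0.01693 and √(0.4590·0.5410/208) = 0.03455.
SE(p̂₁ − p̂₂) = √(SE₁² + SE₂²) = √(0.0002866249 + 0.0011937025) = 0.03848, since the two samples are independent.
At 95% confidence z* = 1.960; margin = 1.960 × 0.03848 = 0.07542.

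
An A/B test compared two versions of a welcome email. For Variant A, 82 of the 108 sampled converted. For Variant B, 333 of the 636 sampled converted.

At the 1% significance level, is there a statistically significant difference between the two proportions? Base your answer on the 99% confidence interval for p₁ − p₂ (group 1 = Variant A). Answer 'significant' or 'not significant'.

p̂₁ = 82/108 = 0.7593 and p̂₂ = 333/636 = 0.5236.
SE₁ = √(p̂₁(1−p̂₁)/n₁) = √(0.7593·0.2407/108) = 0.04114; SE₂ = √(0.5236·0.4764/636) = 0.01980.
Independent samples: SE of the difference = √(SE₁² + SE₂²) = √(0.0016924996 + 0.00039204) = 0.04566.
z* for 99% confidence is 2.576, so the margin of error is 2.576 × 0.04566 = 0.11762.
Point estimate p̂₁ − p̂₂ = 0.7593 − 0.5236 = 0.2357.
0.2357 ± 0.11762 → (0.11808, 0.35332).
The interval (0.11808, 0.35332) does not contain 0, so the difference is significant.

significant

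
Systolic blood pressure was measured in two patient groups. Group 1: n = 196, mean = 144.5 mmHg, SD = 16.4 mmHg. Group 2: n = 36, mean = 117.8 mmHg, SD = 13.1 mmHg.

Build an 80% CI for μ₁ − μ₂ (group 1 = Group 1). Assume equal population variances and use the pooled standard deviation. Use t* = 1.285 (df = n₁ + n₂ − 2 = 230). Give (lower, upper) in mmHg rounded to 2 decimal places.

(22.99, 30.41)

s_p = √[((n₁−1)s₁² + (n₂−1)s₂²)/(n₁+n₂−2)] = √[(195·16.4² + 35·13.1²)/230] = 15.9420.
SE = 15.9420·√(1/196 + 1/36) = 2.8907.
With t* = 1.285, margin = 1.285 × 2.8907 = 3.7145.
x̄₁ − x̄₂ = 144.5 − 117.8 = 26.7000; interval 26.7000 ± 3.7145 = (22.99, 30.41).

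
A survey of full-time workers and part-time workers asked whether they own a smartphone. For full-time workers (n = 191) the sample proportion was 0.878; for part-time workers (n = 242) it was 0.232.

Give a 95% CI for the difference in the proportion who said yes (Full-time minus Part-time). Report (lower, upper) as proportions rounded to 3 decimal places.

Each SE is √(p̂(1−p̂)/n): √(0.8780·0.1220/191) = 0.02368 and √(0.2320·0.7680/242) = 0.02713.
SE(p̂₁ − p̂₂) = √(SE₁² + SE₂²) = √(0.0005607424 + 0.0007360369) = 0.03601, since the two samples are independent.
At 95% confidence z* = 1.960; margin = 1.960 × 0.03601 = 0.07058.
The difference is 0.8780 − 0.2320 = 0.6460, so the interval is 0.6460 ± 0.07058 = (0.575, 0.717).

(0.575, 0.717)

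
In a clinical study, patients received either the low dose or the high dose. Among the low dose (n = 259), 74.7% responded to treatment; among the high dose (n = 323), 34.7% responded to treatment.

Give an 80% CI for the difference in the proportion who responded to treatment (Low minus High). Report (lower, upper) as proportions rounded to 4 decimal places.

(0.3515, 0.4485)

The two standard errors are √(0.7470×0.2530/259) = 0.02701 and √(0.3470×0.6530/323) = 0.02649.
Because the samples are independent, SE_diff = √(0.02701² + 0.02649²) = 0.03783.
Using z* = 1.282 for 80%, ME = 1.282 × 0.03783 = 0.04850.
p̂₁ − p̂₂ = 0.4000; interval 0.4000 ± 0.04850 gives (0.3515, 0.4485).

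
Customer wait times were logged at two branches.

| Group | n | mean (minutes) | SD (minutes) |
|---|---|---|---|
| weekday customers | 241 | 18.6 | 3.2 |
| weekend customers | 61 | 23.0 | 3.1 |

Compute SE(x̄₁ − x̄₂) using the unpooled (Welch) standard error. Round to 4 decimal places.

0.4472

Per-group SEs: s₁/√n₁ = 3.2/√241 = 0.2061, s₂/√n₂ = 3.1/√61 = 0.3969.
Unpooled SE of the difference: √(0.04247721 + 0.15752961) = 0.4472.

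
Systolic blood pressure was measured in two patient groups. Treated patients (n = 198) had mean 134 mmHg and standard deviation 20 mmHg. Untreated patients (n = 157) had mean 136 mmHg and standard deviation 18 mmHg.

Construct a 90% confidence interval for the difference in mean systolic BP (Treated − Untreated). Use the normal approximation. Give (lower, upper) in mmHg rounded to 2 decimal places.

(-5.32, 1.32)

Per-group SEs: s₁/√n₁ = 20/√198 = 1.4213, s₂/√n₂ = 18/√157 = 1.4366.
Unpooled SE of the difference: √(2.02009369 + 2.06381956) = 2.0209.
Margin of error = z* · SE = 1.645 × 2.0209 = 3.3244.
x̄₁ − x̄₂ = 134 − 136 = -2.0000.
CI: -2.0000 ± 3.3244 = (-5.32, 1.32).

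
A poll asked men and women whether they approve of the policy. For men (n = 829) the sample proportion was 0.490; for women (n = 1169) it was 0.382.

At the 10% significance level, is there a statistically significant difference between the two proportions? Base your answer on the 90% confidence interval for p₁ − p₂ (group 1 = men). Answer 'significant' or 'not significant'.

significant

The two standard errors are √(0.4900×0.5100/829) = 0.01736 and √(0.3820×0.6180/1169) = 0.01421.
Because the samples are independent, SE_diff = √(0.01736² + 0.01421²) = 0.02243.
Using z* = 1.645 for 90%, ME = 1.645 × 0.02243 = 0.03690.
p̂₁ − p̂₂ = 0.1080; interval 0.1080 ± 0.03690 gives (0.07110, 0.14490).
The interval (0.07110, 0.14490) does not contain 0, so the difference is significant.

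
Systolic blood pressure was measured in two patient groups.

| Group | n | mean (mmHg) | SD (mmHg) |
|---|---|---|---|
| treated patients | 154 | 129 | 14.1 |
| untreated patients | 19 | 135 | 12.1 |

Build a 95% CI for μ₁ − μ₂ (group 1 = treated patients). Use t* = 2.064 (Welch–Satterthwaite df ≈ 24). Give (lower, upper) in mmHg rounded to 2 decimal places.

Per-group SEs: s₁/√n₁ = 14.1/√154 = 1.1362, s₂/√n₂ = 12.1/√19 = 2.7759.
Unpooled SE of the difference: √(1.29095044 + 7.70562081) = 2.9994.
Margin of error = t* · SE = 2.064 × 2.9994 = 6.1908.
x̄₁ − x̄₂ = 129 − 135 = -6.0000.
CI: -6.0000 ± 6.1908 = (-12.19, 0.19).

(-12.19, 0.19)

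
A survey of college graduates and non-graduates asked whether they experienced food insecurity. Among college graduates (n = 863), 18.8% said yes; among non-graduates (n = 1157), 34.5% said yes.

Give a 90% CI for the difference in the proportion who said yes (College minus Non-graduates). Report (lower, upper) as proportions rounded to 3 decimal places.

SE₁ = √(p̂₁(1−p̂₁)/n₁) = √(0.1880·0.8120/863) = 0.01330; SE₂ = √(0.3450·0.6550/1157) = 0.01398.
Independent samples: SE of the difference = √(SE₁² + SE₂²) = √(0.00017689 + 0.0001954404) = 0.01930.
z* for 90% confidence is 1.645, so the margin of error is 1.645 × 0.01930 = 0.03175.
Point estimate p̂₁ − p̂₂ = 0.1880 − 0.3450 = -0.1570.
-0.1570 ± 0.03175 → (-0.189, -0.125).

(-0.189, -0.125)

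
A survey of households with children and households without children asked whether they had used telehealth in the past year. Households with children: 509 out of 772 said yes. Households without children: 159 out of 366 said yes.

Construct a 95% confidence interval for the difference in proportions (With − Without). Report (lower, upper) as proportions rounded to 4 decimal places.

p̂₁ = 509/772 = 0.6593 and p̂₂ = 159/366 = 0.4344.
SE₁ = √(p̂₁(1−p̂₁)/n₁) = √(0.6593·0.3407/772) = 0.01706; SE₂ = √(0.4344·0.5656/366) = 0.02591.
Independent samples: SE of the difference = √(SE₁² + SE₂²) = √(0.0002910436 + 0.0006713281) = 0.03102.
z* for 95% confidence is 1.960, so the margin of error is 1.960 × 0.03102 = 0.06080.
Point estimate p̂₁ − p̂₂ = 0.6593 − 0.4344 = 0.2249.
0.2249 ± 0.06080 → (0.1641, 0.2857).

(0.1641, 0.2857)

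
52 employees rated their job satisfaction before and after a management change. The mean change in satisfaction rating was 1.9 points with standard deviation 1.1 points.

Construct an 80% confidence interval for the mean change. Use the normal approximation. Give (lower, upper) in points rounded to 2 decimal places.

This is a matched-pairs design, so SE = s_d/√n = 1.1/√52 = 0.1525.
Margin = 1.282 × 0.1525 = 0.1955; the interval is 1.9 ± 0.1955 = (1.70, 2.10).

(1.70, 2.10)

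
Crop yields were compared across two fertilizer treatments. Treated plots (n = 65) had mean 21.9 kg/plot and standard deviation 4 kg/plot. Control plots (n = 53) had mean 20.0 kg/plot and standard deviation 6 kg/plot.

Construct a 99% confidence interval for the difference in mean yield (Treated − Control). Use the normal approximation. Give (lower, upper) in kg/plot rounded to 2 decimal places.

Per-group SEs: s₁/√n₁ = 4/√65 = 0.4961, s₂/√n₂ = 6/√53 = 0.8242.
Unpooled SE of the difference: √(0.24611521 + 0.67930564) = 0.9620.
Margin of error = z* · SE = 2.576 × 0.9620 = 2.4781.
x̄₁ − x̄₂ = 21.9 − 20.0 = 1.9000.
CI: 1.9000 ± 2.4781 = (-0.58, 4.38).

(-0.58, 4.38)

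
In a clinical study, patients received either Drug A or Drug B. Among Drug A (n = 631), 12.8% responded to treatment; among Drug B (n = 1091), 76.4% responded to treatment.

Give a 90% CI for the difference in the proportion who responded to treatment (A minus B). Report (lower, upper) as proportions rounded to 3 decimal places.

Each SE is √(p̂(1−p̂)/n): √(0.1280·0.8720/631) = 0.01330 and √(0.7640·0.2360/1091) = 0.01286.
SE(p̂₁ − p̂₂) = √(SE₁² + SE₂²) = √(0.00017689 + 0.0001653796) = 0.01850, since the two samples are independent.
At 90% confidence z* = 1.645; margin = 1.645 × 0.01850 = 0.03043.
The difference is 0.1280 − 0.7640 = -0.6360, so the interval is -0.6360 ± 0.03043 = (-0.666, -0.606).

(-0.666, -0.606)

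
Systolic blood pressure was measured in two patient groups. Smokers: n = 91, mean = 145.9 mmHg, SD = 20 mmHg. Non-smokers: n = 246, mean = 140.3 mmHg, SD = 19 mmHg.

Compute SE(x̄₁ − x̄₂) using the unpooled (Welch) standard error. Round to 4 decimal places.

SE₁ = s₁/√n₁ = 20/√91 = 2.0966; SE₂ = 19/√246 = 1.2114.
Independent samples, unequal variances: SE_diff = √(SE₁² + SE₂²) = √(4.39573156 + 1.46748996) = 2.4214.

2.4214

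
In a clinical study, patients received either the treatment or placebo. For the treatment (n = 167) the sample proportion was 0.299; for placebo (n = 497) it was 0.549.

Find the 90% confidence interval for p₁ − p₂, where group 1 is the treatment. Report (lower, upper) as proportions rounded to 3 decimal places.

SE₁ = √(p̂₁(1−p̂₁)/n₁) = √(0.2990·0.7010/167) = 0.03543; SE₂ = √(0.5490·0.4510/497) = 0.02232.
Independent samples: SE of the difference = √(SE₁² + SE₂²) = √(0.0012552849 + 0.0004981824) = 0.04187.
z* for 90% confidence is 1.645, so the margin of error is 1.645 × 0.04187 = 0.06888.
Point estimate p̂₁ − p̂₂ = 0.2990 − 0.5490 = -0.2500.
-0.2500 ± 0.06888 → (-0.319, -0.181).

(-0.319, -0.181)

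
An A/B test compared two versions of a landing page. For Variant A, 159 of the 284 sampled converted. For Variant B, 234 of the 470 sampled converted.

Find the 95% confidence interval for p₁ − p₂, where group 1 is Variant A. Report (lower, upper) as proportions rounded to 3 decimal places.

(-0.011, 0.135)

Sample proportions: 159/284 = 0.5599, 234/470 = 0.4979.
Each SE is √(p̂(1−p̂)/n): √(0.5599·0.4401/284) = 0.02946 and √(0.4979·0.5021/470) = 0.02306.
SE(p̂₁ − p̂₂) = √(SE₁² + SE₂²) = √(0.0008678916 + 0.0005317636) = 0.03741, since the two samples are independent.
At 95% confidence z* = 1.960; margin = 1.960 × 0.03741 = 0.07332.
The difference is 0.5599 − 0.4979 = 0.0620, so the interval is 0.0620 ± 0.07332 = (-0.011, 0.135).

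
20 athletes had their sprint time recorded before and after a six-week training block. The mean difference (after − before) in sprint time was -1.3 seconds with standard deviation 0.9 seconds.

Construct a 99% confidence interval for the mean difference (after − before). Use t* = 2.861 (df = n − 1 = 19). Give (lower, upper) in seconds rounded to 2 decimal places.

(-1.88, -0.72)

Paired design: SE = s_d/√n = 0.9/√20 = 0.2012.
t* = 2.861; margin of error = 2.861 × 0.2012 = 0.5756.
-1.3 ± 0.5756 → (-1.88, -0.72).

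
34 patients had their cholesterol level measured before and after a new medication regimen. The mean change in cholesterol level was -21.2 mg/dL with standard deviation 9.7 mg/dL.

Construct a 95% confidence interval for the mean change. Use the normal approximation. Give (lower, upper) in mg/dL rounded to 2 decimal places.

(-24.46, -17.94)

Paired design: SE = s_d/√n = 9.7/√34 = 1.6635.
z* = 1.960; margin of error = 1.960 × 1.6635 = 3.2605.
-21.2 ± 3.2605 → (-24.46, -17.94).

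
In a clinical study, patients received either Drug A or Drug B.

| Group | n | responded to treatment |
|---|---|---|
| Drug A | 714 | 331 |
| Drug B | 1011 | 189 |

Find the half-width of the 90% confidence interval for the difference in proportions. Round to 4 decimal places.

Sample proportions: 331/714 = 0.4636, 189/1011 = 0.1869.
Each SE is √(p̂(1−p̂)/n): √(0.4636·0.5364/714) = 0.01866 and √(0.1869·0.8131/1011) = 0.01226.
SE(p̂₁ − p̂₂) = √(SE₁² + SE₂²) = √(0.0003481956 + 0.0001503076) = 0.02233, since the two samples are independent.
At 90% confidence z* = 1.645; margin = 1.645 × 0.02233 = 0.03673.

0.0367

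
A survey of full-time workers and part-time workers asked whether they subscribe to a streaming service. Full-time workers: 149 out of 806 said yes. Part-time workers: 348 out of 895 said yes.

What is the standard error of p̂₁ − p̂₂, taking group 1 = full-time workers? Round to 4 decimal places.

Sample proportions: 149/806 = 0.1849, 348/895 = 0.3888.
Each SE is √(p̂(1−p̂)/n): √(0.1849·0.8151/806) = 0.01367 and √(0.3888·0.6112/895) = 0.01629.
SE(p̂₁ − p̂₂) = √(SE₁² + SE₂²) = √(0.0001868689 + 0.0002653641) = 0.02127, since the two samples are independent.

0.0213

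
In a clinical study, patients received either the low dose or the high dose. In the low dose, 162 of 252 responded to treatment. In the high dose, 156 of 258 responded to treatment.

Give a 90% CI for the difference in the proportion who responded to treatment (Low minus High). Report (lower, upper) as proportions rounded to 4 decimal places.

p̂₁ = 162/252 = 0.6429 and p̂₂ = 156/258 = 0.6047.
SE₁ = √(p̂₁(1−p̂₁)/n₁) = √(0.6429·0.3571/252) = 0.03018; SE₂ = √(0.6047·0.3953/258) = 0.03044.
Independent samples: SE of the difference = √(SE₁² + SE₂²) = √(0.0009108324 + 0.0009265936) = 0.04287.
z* for 90% confidence is 1.645, so the margin of error is 1.645 × 0.04287 = 0.07052.
Point estimate p̂₁ − p̂₂ = 0.6429 − 0.6047 = 0.0382.
0.0382 ± 0.07052 → (-0.0323, 0.1087).

(-0.0323, 0.1087)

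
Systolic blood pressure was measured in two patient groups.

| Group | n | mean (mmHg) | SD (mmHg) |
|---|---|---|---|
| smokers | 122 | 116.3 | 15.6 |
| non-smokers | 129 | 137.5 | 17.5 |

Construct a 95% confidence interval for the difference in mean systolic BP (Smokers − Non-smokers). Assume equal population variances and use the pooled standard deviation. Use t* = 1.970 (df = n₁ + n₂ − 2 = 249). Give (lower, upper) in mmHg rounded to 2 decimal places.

s_p = √[((n₁−1)s₁² + (n₂−1)s₂²)/(n₁+n₂−2)] = √[(121·15.6² + 128·17.5²)/249] = 16.6039.
SE = 16.6039·√(1/122 + 1/129) = 2.0969.
With t* = 1.970, margin = 1.970 × 2.0969 = 4.1309.
x̄₁ − x̄₂ = 116.3 − 137.5 = -21.2000; interval -21.2000 ± 4.1309 = (-25.33, -17.07).

(-25.33, -17.07)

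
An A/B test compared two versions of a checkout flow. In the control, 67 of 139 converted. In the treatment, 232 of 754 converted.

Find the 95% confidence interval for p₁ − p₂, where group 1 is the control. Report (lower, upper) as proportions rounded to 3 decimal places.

Sample proportions: 67/139 = 0.4820, 232/754 = 0.3077.
Each SE is √(p̂(1−p̂)/n): √(0.4820·0.5180/139) = 0.04238 and √(0.3077·0.6923/754) = 0.01681.
SE(p̂₁ − p̂₂) = √(SE₁² + SE₂²) = √(0.0017960644 + 0.0002825761) = 0.04559, since the two samples are independent.
At 95% confidence z* = 1.960; margin = 1.960 × 0.04559 = 0.08936.
The difference is 0.4820 − 0.3077 = 0.1743, so the interval is 0.1743 ± 0.08936 = (0.085, 0.264).

(0.085, 0.264)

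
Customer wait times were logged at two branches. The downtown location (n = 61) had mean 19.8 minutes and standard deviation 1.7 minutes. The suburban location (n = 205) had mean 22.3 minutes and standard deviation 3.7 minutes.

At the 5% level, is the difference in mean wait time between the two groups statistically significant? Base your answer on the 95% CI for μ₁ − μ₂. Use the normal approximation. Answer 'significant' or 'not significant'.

Standard errors of each mean: 1.7/√61 = 0.2177 and 3.7/√205 = 0.2584.
SE(x̄₁ − x̄₂) = √(0.2177² + 0.2584²) = 0.3379 for independent samples with unequal variances.
With z* = 1.960, the margin is 1.960 × 0.3379 = 0.6623.
x̄₁ − x̄₂ = 19.8 − 22.3 = -2.5000; the interval is -2.5000 ± 0.6623 = (-3.1623, -1.8377).
The interval (-3.1623, -1.8377) does not contain 0, so the difference is significant.

significant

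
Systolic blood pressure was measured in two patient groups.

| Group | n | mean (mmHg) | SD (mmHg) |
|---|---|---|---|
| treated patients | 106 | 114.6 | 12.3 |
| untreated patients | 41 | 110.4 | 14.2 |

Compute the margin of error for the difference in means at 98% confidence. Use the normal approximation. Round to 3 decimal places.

5.859

Per-group SEs: s₁/√n₁ = 12.3/√106 = 1.1947, s₂/√n₂ = 14.2/√41 = 2.2177.
Unpooled SE of the difference: √(1.42730809 + 4.91819329) = 2.5190.
Margin of error = z* · SE = 2.326 × 2.5190 = 5.8592.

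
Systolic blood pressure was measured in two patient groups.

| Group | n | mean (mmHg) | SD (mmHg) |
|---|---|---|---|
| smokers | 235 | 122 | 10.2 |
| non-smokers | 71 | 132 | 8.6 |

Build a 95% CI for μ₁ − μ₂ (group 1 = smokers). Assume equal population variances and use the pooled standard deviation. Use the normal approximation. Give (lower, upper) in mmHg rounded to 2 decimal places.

Pooled variance s_p² = [234·10.2² + 70·8.6²] / (235+71−2) = 97.1137, so s_p = 9.8546.
SE_diff = s_p·√(1/n₁ + 1/n₂) = 9.8546·√(1/235 + 1/71) = 1.3346.
z* = 1.960; margin = 1.960 × 1.3346 = 2.6158.
Difference = 122 − 132 = -10.0000.
-10.0000 ± 2.6158 → (-12.62, -7.38).

(-12.62, -7.38)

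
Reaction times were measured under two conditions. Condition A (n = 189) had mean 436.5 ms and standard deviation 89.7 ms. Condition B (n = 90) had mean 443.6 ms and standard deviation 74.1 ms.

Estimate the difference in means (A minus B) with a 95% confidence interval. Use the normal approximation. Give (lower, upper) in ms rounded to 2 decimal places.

Standard errors of each mean: 89.7/√189 = 6.5247 and 74.1/√90 = 7.8108.
SE(x̄₁ − x̄₂) = √(6.5247² + 7.8108²) = 10.1774 for independent samples with unequal variances.
With z* = 1.960, the margin is 1.960 × 10.1774 = 19.9477.
x̄₁ − x̄₂ = 436.5 − 443.6 = -7.1000; the interval is -7.1000 ± 19.9477 = (-27.05, 12.85).

(-27.05, 12.85)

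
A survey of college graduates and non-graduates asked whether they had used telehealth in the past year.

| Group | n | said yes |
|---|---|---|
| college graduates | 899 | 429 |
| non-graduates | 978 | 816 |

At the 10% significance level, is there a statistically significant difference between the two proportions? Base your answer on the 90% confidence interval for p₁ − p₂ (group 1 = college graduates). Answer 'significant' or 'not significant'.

significant

First, p̂₁ = 429/899 = 0.4772; p̂₂ = 816/978 = 0.8344.
The two standard errors are √(0.4772×0.5228/899) = 0.01666 and √(0.8344×0.1656/978) = 0.01189.
Because the samples are independent, SE_diff = √(0.01666² + 0.01189²) = 0.02047.
Using z* = 1.645 for 90%, ME = 1.645 × 0.02047 = 0.03367.
p̂₁ − p̂₂ = -0.3572; interval -0.3572 ± 0.03367 gives (-0.39087, -0.32353).
The interval (-0.39087, -0.32353) does not contain 0, so the difference is significant.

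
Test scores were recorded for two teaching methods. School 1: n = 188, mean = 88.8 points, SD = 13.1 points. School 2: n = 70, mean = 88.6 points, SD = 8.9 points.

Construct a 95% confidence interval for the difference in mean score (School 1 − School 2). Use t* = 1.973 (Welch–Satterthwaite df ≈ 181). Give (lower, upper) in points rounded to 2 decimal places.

(-2.62, 3.02)

Per-group SEs: s₁/√n₁ = 13.1/√188 = 0.9554, s₂/√n₂ = 8.9/√70 = 1.0638.
Unpooled SE of the difference: √(0.91278916 + 1.13167044) = 1.4298.
Margin of error = t* · SE = 1.973 × 1.4298 = 2.8210.
x̄₁ − x̄₂ = 88.8 − 88.6 = 0.2000.
CI: 0.2000 ± 2.8210 = (-2.62, 3.02).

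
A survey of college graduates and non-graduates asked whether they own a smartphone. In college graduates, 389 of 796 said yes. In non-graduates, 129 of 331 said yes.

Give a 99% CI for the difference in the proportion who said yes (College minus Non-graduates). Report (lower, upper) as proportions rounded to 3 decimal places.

p̂₁ = 389/796 = 0.4887 and p̂₂ = 129/331 = 0.3897.
SE₁ = √(p̂₁(1−p̂₁)/n₁) = √(0.4887·0.5113/796) = 0.01772; SE₂ = √(0.3897·0.6103/331) = 0.02681.
Independent samples: SE of the difference = √(SE₁² + SE₂²) = √(0.0003139984 + 0.0007187761) = 0.03214.
z* for 99% confidence is 2.576, so the margin of error is 2.576 × 0.03214 = 0.08279.
Point estimate p̂₁ − p̂₂ = 0.4887 − 0.3897 = 0.0990.
0.0990 ± 0.08279 → (0.016, 0.182).

(0.016, 0.182)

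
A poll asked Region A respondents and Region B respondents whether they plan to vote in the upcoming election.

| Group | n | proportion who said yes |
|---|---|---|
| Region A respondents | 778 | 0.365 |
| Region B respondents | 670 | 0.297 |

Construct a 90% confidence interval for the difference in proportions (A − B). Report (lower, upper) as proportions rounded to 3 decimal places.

Each SE is √(p̂(1−p̂)/n): √(0.3650·0.6350/778) = 0.01726 and √(0.2970·0.7030/670) = 0.01765.
SE(p̂₁ − p̂₂) = √(SE₁² + SE₂²) = √(0.0002979076 + 0.0003115225) = 0.02469, since the two samples are independent.
At 90% confidence z* = 1.645; margin = 1.645 × 0.02469 = 0.04062.
The difference is 0.3650 − 0.2970 = 0.0680, so the interval is 0.0680 ± 0.04062 = (0.027, 0.109).

(0.027, 0.109)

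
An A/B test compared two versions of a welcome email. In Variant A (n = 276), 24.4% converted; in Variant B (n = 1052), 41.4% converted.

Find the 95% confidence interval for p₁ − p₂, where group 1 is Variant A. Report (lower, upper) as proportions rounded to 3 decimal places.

(-0.229, -0.111)

SE₁ = √(p̂₁(1−p̂₁)/n₁) = √(0.2440·0.7560/276) = 0.02585; SE₂ = √(0.4140·0.5860/1052) = 0.01519.
Independent samples: SE of the difference = √(SE₁² + SE₂²) = √(0.0006682225 + 0.0002307361) = 0.02998.
z* for 95% confidence is 1.960, so the margin of error is 1.960 × 0.02998 = 0.05876.
Point estimate p̂₁ − p̂₂ = 0.2440 − 0.4140 = -0.1700.
-0.1700 ± 0.05876 → (-0.229, -0.111).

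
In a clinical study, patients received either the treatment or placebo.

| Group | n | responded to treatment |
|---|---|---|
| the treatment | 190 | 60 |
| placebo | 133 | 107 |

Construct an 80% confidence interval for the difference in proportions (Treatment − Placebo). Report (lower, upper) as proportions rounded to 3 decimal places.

(-0.550, -0.427)

First, p̂₁ = 60/190 = 0.3158; p̂₂ = 107/133 = 0.8045.
The two standard errors are √(0.3158×0.6842/190) = 0.03372 and √(0.8045×0.1955/133) = 0.03439.
Because the samples are independent, SE_diff = √(0.03372² + 0.03439²) = 0.04816.
Using z* = 1.282 for 80%, ME = 1.282 × 0.04816 = 0.06174.
p̂₁ − p̂₂ = -0.4887; interval -0.4887 ± 0.06174 gives (-0.550, -0.427).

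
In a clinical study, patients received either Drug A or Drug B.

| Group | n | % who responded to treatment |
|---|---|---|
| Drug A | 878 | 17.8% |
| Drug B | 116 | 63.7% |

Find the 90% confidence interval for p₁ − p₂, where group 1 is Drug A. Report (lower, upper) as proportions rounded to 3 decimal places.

Each SE is √(p̂(1−p̂)/n): √(0.1780·0.8220/878) = 0.01291 and √(0.6370·0.3630/116) = 0.04465.
SE(p̂₁ − p̂₂) = √(SE₁² + SE₂²) = √(0.0001666681 + 0.0019936225) = 0.04648, since the two samples are independent.
At 90% confidence z* = 1.645; margin = 1.645 × 0.04648 = 0.07646.
The difference is 0.1780 − 0.6370 = -0.4590, so the interval is -0.4590 ± 0.07646 = (-0.535, -0.383).

(-0.535, -0.383)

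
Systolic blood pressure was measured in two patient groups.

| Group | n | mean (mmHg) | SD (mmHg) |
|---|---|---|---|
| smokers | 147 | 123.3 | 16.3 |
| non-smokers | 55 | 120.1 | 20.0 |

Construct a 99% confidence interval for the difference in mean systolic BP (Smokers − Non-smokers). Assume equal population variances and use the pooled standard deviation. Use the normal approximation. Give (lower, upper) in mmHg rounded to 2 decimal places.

s_p = √[((n₁−1)s₁² + (n₂−1)s₂²)/(n₁+n₂−2)] = √[(146·16.3² + 54·20.0²)/200] = 17.3768.
SE = 17.3768·√(1/147 + 1/55) = 2.7467.
With z* = 2.576, margin = 2.576 × 2.7467 = 7.0755.
x̄₁ − x̄₂ = 123.3 − 120.1 = 3.2000; interval 3.2000 ± 7.0755 = (-3.88, 10.28).

(-3.88, 10.28)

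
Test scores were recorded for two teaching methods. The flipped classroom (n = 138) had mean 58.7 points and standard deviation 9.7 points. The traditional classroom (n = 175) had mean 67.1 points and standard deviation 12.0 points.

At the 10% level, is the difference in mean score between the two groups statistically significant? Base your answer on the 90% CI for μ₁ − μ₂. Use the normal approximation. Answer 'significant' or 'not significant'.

SE₁ = s₁/√n₁ = 9.7/√138 = 0.8257; SE₂ = 12.0/√175 = 0.9071.
Independent samples, unequal variances: SE_diff = √(SE₁² + SE₂²) = √(0.68178049 + 0.82283041) = 1.2266.
z* = 1.645, so margin of error = 1.645 × 1.2266 = 2.0178.
Difference in means = 58.7 − 67.1 = -8.4000.
-8.4000 ± 2.0178 → (-10.4178, -6.3822).
The interval (-10.4178, -6.3822) does not contain 0, so the difference is significant.

significant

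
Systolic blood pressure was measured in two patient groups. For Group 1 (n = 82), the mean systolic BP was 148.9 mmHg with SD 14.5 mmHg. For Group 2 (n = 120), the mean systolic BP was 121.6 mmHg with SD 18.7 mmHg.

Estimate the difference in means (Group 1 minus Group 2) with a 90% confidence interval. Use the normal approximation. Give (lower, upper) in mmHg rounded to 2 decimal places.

Standard errors of each mean: 14.5/√82 = 1.6013 and 18.7/√120 = 1.7071.
SE(x̄₁ − x̄₂) = √(1.6013² + 1.7071²) = 2.3406 for independent samples with unequal variances.
With z* = 1.645, the margin is 1.645 × 2.3406 = 3.8503.
x̄₁ − x̄₂ = 148.9 − 121.6 = 27.3000; the interval is 27.3000 ± 3.8503 = (23.45, 31.15).

(23.45, 31.15)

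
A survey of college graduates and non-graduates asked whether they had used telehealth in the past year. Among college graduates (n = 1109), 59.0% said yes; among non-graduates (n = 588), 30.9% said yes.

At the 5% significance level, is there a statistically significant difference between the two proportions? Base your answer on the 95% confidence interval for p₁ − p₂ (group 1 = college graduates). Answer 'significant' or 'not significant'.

significant

The two standard errors are √(0.5900×0.4100/1109) = 0.01477 and √(0.3090×0.6910/588) = 0.01906.
Because the samples are independent, SE_diff = √(0.01477² + 0.01906²) = 0.02411.
Using z* = 1.960 for 95%, ME = 1.960 × 0.02411 = 0.04726.
p̂₁ − p̂₂ = 0.2810; interval 0.2810 ± 0.04726 gives (0.23374, 0.32826).
The interval (0.23374, 0.32826) does not contain 0, so the difference is significant.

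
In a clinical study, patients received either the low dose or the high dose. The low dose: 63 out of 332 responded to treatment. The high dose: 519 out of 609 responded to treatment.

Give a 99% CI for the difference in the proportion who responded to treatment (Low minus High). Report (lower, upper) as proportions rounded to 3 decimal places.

First, p̂₁ = 63/332 = 0.1898; p̂₂ = 519/609 = 0.8522.
The two standard errors are √(0.1898×0.8102/332) = 0.02152 and √(0.8522×0.1478/609) = 0.01438.
Because the samples are independent, SE_diff = √(0.02152² + 0.01438²) = 0.02588.
Using z* = 2.576 for 99%, ME = 2.576 × 0.02588 = 0.06667.
p̂₁ − p̂₂ = -0.6624; interval -0.6624 ± 0.06667 gives (-0.729, -0.596).

(-0.729, -0.596)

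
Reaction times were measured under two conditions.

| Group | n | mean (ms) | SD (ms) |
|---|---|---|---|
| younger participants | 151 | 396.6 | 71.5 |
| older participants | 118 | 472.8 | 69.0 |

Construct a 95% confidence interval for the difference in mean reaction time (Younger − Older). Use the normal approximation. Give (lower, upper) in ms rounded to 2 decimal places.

(-93.08, -59.32)

Per-group SEs: s₁/√n₁ = 71.5/√151 = 5.8186, s₂/√n₂ = 69.0/√118 = 6.3520.
Unpooled SE of the difference: √(33.85610596 + 40.347904) = 8.6142.
Margin of error = z* · SE = 1.960 × 8.6142 = 16.8838.
x̄₁ − x̄₂ = 396.6 − 472.8 = -76.2000.
CI: -76.2000 ± 16.8838 = (-93.08, -59.32).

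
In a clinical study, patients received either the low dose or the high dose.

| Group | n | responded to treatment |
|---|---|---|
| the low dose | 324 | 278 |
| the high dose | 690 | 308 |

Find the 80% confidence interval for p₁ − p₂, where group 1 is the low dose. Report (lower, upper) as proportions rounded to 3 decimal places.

p̂₁ = 278/324 = 0.8580 and p̂₂ = 308/690 = 0.4464.
SE₁ = √(p̂₁(1−p̂₁)/n₁) = √(0.8580·0.1420/324) = 0.01939; SE₂ = √(0.4464·0.5536/690) = 0.01892.
Independent samples: SE of the difference = √(SE₁² + SE₂²) = √(0.0003759721 + 0.0003579664) = 0.02709.
z* for 80% confidence is 1.282, so the margin of error is 1.282 × 0.02709 = 0.03473.
Point estimate p̂₁ − p̂₂ = 0.8580 − 0.4464 = 0.4116.
0.4116 ± 0.03473 → (0.377, 0.446).

(0.377, 0.446)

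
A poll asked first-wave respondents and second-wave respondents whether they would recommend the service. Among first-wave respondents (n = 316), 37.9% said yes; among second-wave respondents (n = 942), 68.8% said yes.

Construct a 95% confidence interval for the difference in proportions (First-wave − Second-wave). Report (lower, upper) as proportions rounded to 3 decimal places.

Each SE is √(p̂(1−p̂)/n): √(0.3790·0.6210/316) = 0.02729 and √(0.6880·0.3120/942) = 0.01510.
SE(p̂₁ − p̂₂) = √(SE₁² + SE₂²) = √(0.0007447441 + 0.00022801) = 0.03119, since the two samples are independent.
At 95% confidence z* = 1.960; margin = 1.960 × 0.03119 = 0.06113.
The difference is 0.3790 − 0.6880 = -0.3090, so the interval is -0.3090 ± 0.06113 = (-0.370, -0.248).

(-0.370, -0.248)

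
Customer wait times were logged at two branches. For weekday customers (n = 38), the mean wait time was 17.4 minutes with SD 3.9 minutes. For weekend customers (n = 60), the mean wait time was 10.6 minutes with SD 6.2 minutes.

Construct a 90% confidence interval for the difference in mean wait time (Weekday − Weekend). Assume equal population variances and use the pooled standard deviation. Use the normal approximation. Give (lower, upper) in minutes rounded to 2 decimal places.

(4.95, 8.65)

s_p = √[((n₁−1)s₁² + (n₂−1)s₂²)/(n₁+n₂−2)] = √[(37·3.9² + 59·6.2²)/96] = 5.4302.
SE = 5.4302·√(1/38 + 1/60) = 1.1258.
With z* = 1.645, margin = 1.645 × 1.1258 = 1.8519.
x̄₁ − x̄₂ = 17.4 − 10.6 = 6.8000; interval 6.8000 ± 1.8519 = (4.95, 8.65).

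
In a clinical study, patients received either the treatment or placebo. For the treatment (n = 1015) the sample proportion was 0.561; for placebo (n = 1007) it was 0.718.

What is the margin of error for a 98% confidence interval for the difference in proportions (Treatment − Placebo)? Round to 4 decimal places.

0.0490

Each SE is √(p̂(1−p̂)/n): √(0.5610·0.4390/1015) = 0.01558 and √(0.7180·0.2820/1007) = 0.01418.
SE(p̂₁ − p̂₂) = √(SE₁² + SE₂²) = √(0.0002427364 + 0.0002010724) = 0.02107, since the two samples are independent.
At 98% confidence z* = 2.326; margin = 2.326 × 0.02107 = 0.04901.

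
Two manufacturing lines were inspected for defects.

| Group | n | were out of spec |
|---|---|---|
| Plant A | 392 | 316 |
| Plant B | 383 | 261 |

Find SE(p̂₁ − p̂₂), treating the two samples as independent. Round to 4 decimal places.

0.0311

First, p̂₁ = 316/392 = 0.8061; p̂₂ = 261/383 = 0.6815.
The two standard errors are √(0.8061×0.1939/392) = 0.01997 and √(0.6815×0.3185/383) = 0.02381.
Because the samples are independent, SE_diff = √(0.01997² + 0.02381²) = 0.03108.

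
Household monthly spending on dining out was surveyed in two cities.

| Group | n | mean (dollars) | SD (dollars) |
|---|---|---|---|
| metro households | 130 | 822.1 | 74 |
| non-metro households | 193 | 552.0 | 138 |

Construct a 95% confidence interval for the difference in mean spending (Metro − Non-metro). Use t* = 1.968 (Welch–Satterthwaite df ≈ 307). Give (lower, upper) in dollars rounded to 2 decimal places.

Per-group SEs: s₁/√n₁ = 74/√130 = 6.4902, s₂/√n₂ = 138/√193 = 9.9335.
Unpooled SE of the difference: √(42.12269604 + 98.67442225) = 11.8658.
Margin of error = t* · SE = 1.968 × 11.8658 = 23.3519.
x̄₁ − x̄₂ = 822.1 − 552.0 = 270.1000.
CI: 270.1000 ± 23.3519 = (246.75, 293.45).

(246.75, 293.45)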